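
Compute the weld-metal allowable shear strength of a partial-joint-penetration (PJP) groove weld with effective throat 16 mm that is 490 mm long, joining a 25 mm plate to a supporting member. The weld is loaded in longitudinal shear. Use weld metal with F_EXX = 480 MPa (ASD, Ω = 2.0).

Effective throat (given) t_e = 16 mm.
A_we = 16 × 490 = 7840 mm².
F_nw = 0.6 F_EXX = 288 MPa.
R_n/Ω = (288 × 7840) / 2.0 × 10⁻³ = 1129 kN.

R_n/Ω ≈ 1130 kN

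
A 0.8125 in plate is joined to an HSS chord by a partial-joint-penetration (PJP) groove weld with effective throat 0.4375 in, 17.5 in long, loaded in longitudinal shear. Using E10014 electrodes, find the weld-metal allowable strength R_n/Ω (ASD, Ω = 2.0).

E100XX → F_EXX = 100 ksi.
Effective throat (given) t_e = 0.4375 in.
A_we = 0.4375 × 17.5 = 7.656 in².
F_nw = 0.6 F_EXX = 60 ksi.
R_n/Ω = (60 × 7.656) / 2.0 = 229.7 kips.

R_n/Ω ≈ 230 kips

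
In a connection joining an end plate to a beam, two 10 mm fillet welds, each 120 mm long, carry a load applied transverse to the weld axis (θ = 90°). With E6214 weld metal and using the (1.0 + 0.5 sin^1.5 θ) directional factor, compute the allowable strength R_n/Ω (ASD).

R_n/Ω ≈ 473 kN

E62XX → F_EXX = 620 MPa.
t_e = 0.707 × 10 = 7.07 mm; A_we = 7.07 × 240 = 1697 mm².
Directional factor: 1.0 + 0.5 sin^1.5(90°) = 1.5.
F_nw = 0.6 × 620 × 1.5 = 558 MPa.
R_n/Ω = (558 × 1697) / 2.0 × 10⁻³ = 473.4 kN.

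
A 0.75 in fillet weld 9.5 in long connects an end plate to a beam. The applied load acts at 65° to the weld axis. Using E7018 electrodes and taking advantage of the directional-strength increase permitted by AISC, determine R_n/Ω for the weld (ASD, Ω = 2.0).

E70XX → F_EXX = 70 ksi.
t_e = 0.707 × 0.75 = 0.5302 in; A_we = 0.5302 × 9.5 = 5.037 in².
Directional factor: 1.0 + 0.5 sin^1.5(65°) = 1.431.
F_nw = 0.6 × 70 × 1.431 = 60.12 ksi.
R_n/Ω = (60.12 × 5.037) / 2.0 = 151.4 kip.

R_n/Ω ≈ 151 kip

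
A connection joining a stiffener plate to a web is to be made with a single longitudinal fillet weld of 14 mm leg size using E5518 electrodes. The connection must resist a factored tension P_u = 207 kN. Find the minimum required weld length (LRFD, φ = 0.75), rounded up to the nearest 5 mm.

L = 85 mm

E55XX → F_EXX = 550 MPa.
Throat t_e = 0.707 × 14 = 9.898 mm.
φr_n = 0.75 × 0.6 × 550 × 9.898 × 10⁻³ = 2.45 kN/mm.
L_req = P_u / φr_n = 207 / 2.45 = 84.5 mm total.
Round up → use L = 85 mm.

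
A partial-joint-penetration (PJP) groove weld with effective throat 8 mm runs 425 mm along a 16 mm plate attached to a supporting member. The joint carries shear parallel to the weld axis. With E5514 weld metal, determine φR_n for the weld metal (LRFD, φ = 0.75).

φR_n ≈ 842 kN

E55XX → F_EXX = 550 MPa.
Effective throat (given) t_e = 8 mm.
A_we = 8 × 425 = 3400 mm².
F_nw = 0.6 F_EXX = 330 MPa.
φR_n = 0.75 × 330 × 3400 × 10⁻³ = 841.5 kN.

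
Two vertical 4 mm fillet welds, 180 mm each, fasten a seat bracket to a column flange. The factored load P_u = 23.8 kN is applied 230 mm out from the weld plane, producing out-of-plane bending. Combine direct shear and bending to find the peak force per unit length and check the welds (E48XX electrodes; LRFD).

f_max ≈ 511 N/mm; adequate

E48XX → F_EXX = 480 MPa.
L_w = 2 × 180 = 360 mm; section modulus (unit throat) S = 2 × L²/6 = 10800 mm².
Direct shear f_v = P/L_w = 23.8×10³/360 = 66.11 N/mm.
Moment M = P × e = 23.8×10³ × 230 = 5474000 N·mm; bending f_b = M/S = 506.9 N/mm.
f_max = √(f_v² + f_b²) = √(66.11² + 506.9²) = 511.1 N/mm.
φr_n = 0.75 × 0.6 × 480 × (0.707 × 4) = 610.8 N/mm → adequate.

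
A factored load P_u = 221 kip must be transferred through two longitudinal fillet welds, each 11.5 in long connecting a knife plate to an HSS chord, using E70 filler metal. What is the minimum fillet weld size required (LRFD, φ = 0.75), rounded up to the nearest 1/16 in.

w = 7/16 in

E70XX → F_EXX = 70 ksi.
Total weld length L = 23 in.
Required throat t_e = P_u / (φ × 0.6 F_EXX × L) = 221 / (0.75 × 0.6 × 70 × 23) = 0.305 in.
Required leg w = t_e / 0.707 = 0.4315 in → use 7/16 in.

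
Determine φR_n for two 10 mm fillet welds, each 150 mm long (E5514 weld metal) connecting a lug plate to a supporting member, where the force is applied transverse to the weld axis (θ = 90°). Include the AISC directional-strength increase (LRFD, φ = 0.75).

φR_n ≈ 787 kN

E55XX → F_EXX = 550 MPa.
t_e = 0.707 × 10 = 7.07 mm; A_we = 7.07 × 300 = 2121 mm².
Directional factor: 1.0 + 0.5 sin^1.5(90°) = 1.5.
F_nw = 0.6 × 550 × 1.5 = 495 MPa.
φR_n = 0.75 × 495 × 2121 × 10⁻³ = 787.4 kN.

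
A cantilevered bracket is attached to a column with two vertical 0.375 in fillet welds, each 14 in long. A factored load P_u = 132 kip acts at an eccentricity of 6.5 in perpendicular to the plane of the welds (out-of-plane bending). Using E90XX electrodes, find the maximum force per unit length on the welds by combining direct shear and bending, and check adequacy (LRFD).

E90XX → F_EXX = 90 ksi.
L_w = 2 × 14 = 28 in; section modulus (unit throat) S = 2 × L²/6 = 65.33 in².
Direct shear f_v = P/L_w = 132/28 = 4.714 kip/in.
Moment M = P × e = 132 × 6.5 = 858 kip·in; bending f_b = M/S = 13.13 kip/in.
f_max = √(f_v² + f_b²) = √(4.714² + 13.13²) = 13.95 kip/in.
φr_n = 0.75 × 0.6 × 90 × (0.707 × 0.375) = 10.74 kip/in → NOT adequate.

f_max ≈ 14 kip/in; NOT adequate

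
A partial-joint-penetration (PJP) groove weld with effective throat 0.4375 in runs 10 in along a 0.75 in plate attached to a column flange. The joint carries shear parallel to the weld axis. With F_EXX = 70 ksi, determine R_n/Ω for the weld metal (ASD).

R_n/Ω ≈ 91.9 kips

Effective throat (given) t_e = 0.4375 in.
A_we = 0.4375 × 10 = 4.375 in².
F_nw = 0.6 F_EXX = 42 ksi.
R_n/Ω = (42 × 4.375) / 2.0 = 91.88 kips.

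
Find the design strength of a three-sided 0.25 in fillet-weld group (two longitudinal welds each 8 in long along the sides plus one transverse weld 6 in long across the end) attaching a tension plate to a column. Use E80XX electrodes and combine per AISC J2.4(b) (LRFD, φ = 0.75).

φR_n ≈ 144 kip

E80XX → F_EXX = 80 ksi.
t_e = 0.707 × 0.25 = 0.1767 in.
R_nwl = 0.6 × 80 × 0.1767 × 16 = 135.7 kip (longitudinal, 2 welds).
R_nwt = 0.6 × 80 × 0.1767 × 6 = 50.9 kip (transverse, base value).
(i) R_nwl + R_nwt = 186.6 kip; (ii) 0.85 R_nwl + 1.5 R_nwt = 191.7 kip.
R_n = max = 191.7 kip [governs: (ii)]; φR_n = 143.8 kip.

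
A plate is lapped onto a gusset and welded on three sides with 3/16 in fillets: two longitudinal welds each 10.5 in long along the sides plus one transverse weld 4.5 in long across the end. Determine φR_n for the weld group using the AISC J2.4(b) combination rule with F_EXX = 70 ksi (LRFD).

t_e = 0.707 × 0.1875 = 0.1326 in.
R_nwl = 0.6 × 70 × 0.1326 × 21 = 116.9 kip (longitudinal, 2 welds).
R_nwt = 0.6 × 70 × 0.1326 × 4.5 = 25.05 kip (transverse, base value).
(i) R_nwl + R_nwt = 142 kip; (ii) 0.85 R_nwl + 1.5 R_nwt = 137 kip.
R_n = max = 142 kip [governs: (i)]; φR_n = 106.5 kip.

φR_n ≈ 106 kip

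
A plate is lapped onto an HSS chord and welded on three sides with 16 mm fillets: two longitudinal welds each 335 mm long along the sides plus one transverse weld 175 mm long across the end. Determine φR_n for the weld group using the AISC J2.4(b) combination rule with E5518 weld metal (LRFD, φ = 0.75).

E55XX → F_EXX = 550 MPa.
t_e = 0.707 × 16 = 11.31 mm.
R_nwl = 0.6 × 550 × 11.31 × 670 × 10⁻³ = 2501 kN (longitudinal, 2 welds).
R_nwt = 0.6 × 550 × 11.31 × 175 × 10⁻³ = 653.3 kN (transverse, base value).
(i) R_nwl + R_nwt = 3154 kN; (ii) 0.85 R_nwl + 1.5 R_nwt = 3106 kN.
R_n = max = 3154 kN [governs: (i)]; φR_n = 2366 kN.

φR_n ≈ 2370 kN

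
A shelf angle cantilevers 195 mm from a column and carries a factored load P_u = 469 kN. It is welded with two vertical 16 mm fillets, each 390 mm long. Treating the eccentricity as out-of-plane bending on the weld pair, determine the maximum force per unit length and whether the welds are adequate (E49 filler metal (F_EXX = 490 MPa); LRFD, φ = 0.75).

f_max ≈ 1900 N/mm; adequate

L_w = 2 × 390 = 780 mm; section modulus (unit throat) S = 2 × L²/6 = 50700 mm².
Direct shear f_v = P/L_w = 469×10³/780 = 601.3 N/mm.
Moment M = P × e = 469×10³ × 195 = 91455000 N·mm; bending f_b = M/S = 1804 N/mm.
f_max = √(f_v² + f_b²) = √(601.3² + 1804²) = 1901 N/mm.
φr_n = 0.75 × 0.6 × 490 × (0.707 × 16) = 2494 N/mm → adequate.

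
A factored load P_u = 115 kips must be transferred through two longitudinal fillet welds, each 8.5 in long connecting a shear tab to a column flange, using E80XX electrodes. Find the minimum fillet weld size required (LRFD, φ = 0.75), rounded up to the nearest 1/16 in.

E80XX → F_EXX = 80 ksi.
Total weld length L = 17 in.
Required throat t_e = P_u / (φ × 0.6 F_EXX × L) = 115 / (0.75 × 0.6 × 80 × 17) = 0.1879 in.
Required leg w = t_e / 0.707 = 0.2658 in → use 5/16 in.

w = 5/16 in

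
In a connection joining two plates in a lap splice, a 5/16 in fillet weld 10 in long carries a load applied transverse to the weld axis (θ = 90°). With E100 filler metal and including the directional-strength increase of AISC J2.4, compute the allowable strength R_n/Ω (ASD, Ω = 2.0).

R_n/Ω ≈ 99.4 kips

E100XX → F_EXX = 100 ksi.
t_e = 0.707 × 0.3125 = 0.2209 in; A_we = 0.2209 × 10 = 2.209 in².
Directional factor: 1.0 + 0.5 sin^1.5(90°) = 1.5.
F_nw = 0.6 × 100 × 1.5 = 90 ksi.
R_n/Ω = (90 × 2.209) / 2.0 = 99.42 kips.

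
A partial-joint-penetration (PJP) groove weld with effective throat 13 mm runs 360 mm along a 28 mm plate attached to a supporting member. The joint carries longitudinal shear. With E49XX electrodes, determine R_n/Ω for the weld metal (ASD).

E49XX → F_EXX = 490 MPa.
Effective throat (given) t_e = 13 mm.
A_we = 13 × 360 = 4680 mm².
F_nw = 0.6 F_EXX = 294 MPa.
R_n/Ω = (294 × 4680) / 2.0 × 10⁻³ = 688 kN.

R_n/Ω ≈ 688 kN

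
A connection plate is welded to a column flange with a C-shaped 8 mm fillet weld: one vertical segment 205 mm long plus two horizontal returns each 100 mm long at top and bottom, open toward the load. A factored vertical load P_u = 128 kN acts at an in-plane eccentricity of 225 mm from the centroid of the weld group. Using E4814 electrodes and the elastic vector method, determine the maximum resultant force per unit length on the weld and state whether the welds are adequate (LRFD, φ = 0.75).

f_max ≈ 1340 N/mm; NOT adequate

E48XX → F_EXX = 480 MPa.
Total weld length L_w = 405 mm. Treat welds as unit-width lines.
Centroid: x̄ = 2×100×50 / 405 = 24.69 mm from the vertical weld.
Polar moment about centroid: J = I_x + I_y = [205³/12 + 2×100×102.5²] + [205×24.69² + 2(100³/12 + 100×25.31²)] = 3239000 mm³.
Direct shear f_v = P/L_w = 128×10³ / 405 = 316 N/mm (vertical).
Torsion M = P·e = 128×10³ × 225 = 28800000 N·mm.
Critical point at (x, y) = (75.31, 102.5) from centroid. f_tx = M·y/J = 911.4 N/mm; f_ty = M·x/J = 669.6 N/mm.
Resultant f_max = √[f_tx² + (f_v + f_ty)²] = √[911.4² + (316 + 669.6)²] = 1342 N/mm.
Capacity per unit length: φr_n = 0.75 × 0.6 × 480 × (0.707 × 8) = 1222 N/mm.
1342 > 1222 → NOT adequate.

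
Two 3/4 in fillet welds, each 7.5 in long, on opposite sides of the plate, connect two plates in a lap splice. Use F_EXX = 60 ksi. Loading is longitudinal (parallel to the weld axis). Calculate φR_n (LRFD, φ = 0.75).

φR_n ≈ 215 kip

Effective throat t_e = 0.707 × 0.75 = 0.5302 in.
Total length L = 15 in; A_we = 0.5302 × 15 = 7.954 in².
F_nw = 0.6 F_EXX = 0.6 × 60 = 36 ksi.
φR_n = 0.75 × 36 × 7.954 = 214.8 kip.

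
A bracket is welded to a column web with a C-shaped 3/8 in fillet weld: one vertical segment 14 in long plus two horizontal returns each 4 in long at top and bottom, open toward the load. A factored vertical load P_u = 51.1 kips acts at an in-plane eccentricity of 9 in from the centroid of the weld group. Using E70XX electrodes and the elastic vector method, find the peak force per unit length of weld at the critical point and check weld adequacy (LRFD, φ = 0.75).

E70XX → F_EXX = 70 ksi.
Total weld length L_w = 22 in. Treat welds as unit-width lines.
Centroid: x̄ = 2×4×2 / 22 = 0.7273 in from the vertical weld.
Polar moment about centroid: J = I_x + I_y = [14³/12 + 2×4×7²] + [14×0.7273² + 2(4³/12 + 4×1.273²)] = 651.7 in³.
Direct shear f_v = P/L_w = 51.1 / 22 = 2.323 kip/in (vertical).
Torsion M = P·e = 51.1 × 9 = 459.9 kip·in.
Critical point at (x, y) = (3.273, 7) from centroid. f_tx = M·y/J = 4.94 kip/in; f_ty = M·x/J = 2.31 kip/in.
Resultant f_max = √[f_tx² + (f_v + f_ty)²] = √[4.94² + (2.323 + 2.31)²] = 6.772 kip/in.
Capacity per unit length: φr_n = 0.75 × 0.6 × 70 × (0.707 × 0.375) = 8.351 kip/in.
6.772 ≤ 8.351 → adequate.

f_max ≈ 6.77 kip/in; adequate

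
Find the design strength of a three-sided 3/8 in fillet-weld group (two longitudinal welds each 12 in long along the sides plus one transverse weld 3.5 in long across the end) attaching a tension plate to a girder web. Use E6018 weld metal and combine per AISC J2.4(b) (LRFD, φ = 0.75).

φR_n ≈ 197 kip

E60XX → F_EXX = 60 ksi.
t_e = 0.707 × 0.375 = 0.2651 in.
R_nwl = 0.6 × 60 × 0.2651 × 24 = 229.1 kip (longitudinal, 2 welds).
R_nwt = 0.6 × 60 × 0.2651 × 3.5 = 33.41 kip (transverse, base value).
(i) R_nwl + R_nwt = 262.5 kip; (ii) 0.85 R_nwl + 1.5 R_nwt = 244.8 kip.
R_n = max = 262.5 kip [governs: (i)]; φR_n = 196.9 kip.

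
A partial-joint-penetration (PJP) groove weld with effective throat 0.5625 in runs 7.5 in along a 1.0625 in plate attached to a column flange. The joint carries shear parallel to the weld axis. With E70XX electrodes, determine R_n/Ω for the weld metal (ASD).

R_n/Ω ≈ 88.6 kips

E70XX → F_EXX = 70 ksi.
Effective throat (given) t_e = 0.5625 in.
A_we = 0.5625 × 7.5 = 4.219 in².
F_nw = 0.6 F_EXX = 42 ksi.
R_n/Ω = (42 × 4.219) / 2.0 = 88.59 kips.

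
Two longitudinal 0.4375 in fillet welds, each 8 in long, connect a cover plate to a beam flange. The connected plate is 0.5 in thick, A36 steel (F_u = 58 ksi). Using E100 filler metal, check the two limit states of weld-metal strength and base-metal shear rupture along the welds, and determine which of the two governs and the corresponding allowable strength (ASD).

R_n/Ω ≈ 139 kips (base-metal shear rupture governs)

E100XX → F_EXX = 100 ksi.
t_e = 0.707 × 0.4375 = 0.3093 in; L = 16 in.
Weld metal: R_n/Ω = (1/2.0) × 0.6 × 100 × 0.3093 × 16 = 148.5 kips.
Base metal (shear rupture): R_n/Ω = (1/2.0) × 0.6 × 58 × 0.5 × 16 = 139.2 kips.
Governing: base-metal shear rupture.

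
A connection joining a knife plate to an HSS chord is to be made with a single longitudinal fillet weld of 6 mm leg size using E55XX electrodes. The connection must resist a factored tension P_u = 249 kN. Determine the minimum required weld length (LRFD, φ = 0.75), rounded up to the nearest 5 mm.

E55XX → F_EXX = 550 MPa.
Throat t_e = 0.707 × 6 = 4.242 mm.
φr_n = 0.75 × 0.6 × 550 × 4.242 × 10⁻³ = 1.05 kN/mm.
L_req = P_u / φr_n = 249 / 1.05 = 237.2 mm total.
Round up → use L = 240 mm.

L = 240 mm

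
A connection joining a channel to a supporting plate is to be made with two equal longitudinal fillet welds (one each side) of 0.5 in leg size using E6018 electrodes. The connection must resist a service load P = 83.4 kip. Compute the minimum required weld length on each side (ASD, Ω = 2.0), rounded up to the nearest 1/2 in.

E60XX → F_EXX = 60 ksi.
Throat t_e = 0.707 × 0.5 = 0.3535 in.
r_n/Ω = (0.6 × 60 × 0.3535) / 2.0 = 6.363 kip/in.
L_req = P / (r_n/Ω) = 83.4 / 6.363 = 13.11 in total.
Per side: 13.11 / 2 = 6.554 in.
Round up → use L = 7 in on each side.

L = 7 in on each side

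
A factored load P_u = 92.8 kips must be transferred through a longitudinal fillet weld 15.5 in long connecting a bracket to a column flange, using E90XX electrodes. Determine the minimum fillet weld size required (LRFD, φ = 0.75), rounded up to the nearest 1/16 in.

E90XX → F_EXX = 90 ksi.
Total weld length L = 15.5 in.
Required throat t_e = P_u / (φ × 0.6 F_EXX × L) = 92.8 / (0.75 × 0.6 × 90 × 15.5) = 0.1478 in.
Required leg w = t_e / 0.707 = 0.2091 in → use 1/4 in.

w = 1/4 in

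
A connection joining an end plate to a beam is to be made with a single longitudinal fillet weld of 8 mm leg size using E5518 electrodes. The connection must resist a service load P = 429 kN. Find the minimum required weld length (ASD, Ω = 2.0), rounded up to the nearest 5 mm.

E55XX → F_EXX = 550 MPa.
Throat t_e = 0.707 × 8 = 5.656 mm.
r_n/Ω = (0.6 × 550 × 5.656) / 2.0 = 933.2 N/mm = 0.9332 kN/mm.
L_req = P / (r_n/Ω) = 429 / 0.9332 = 459.7 mm total.
Round up → use L = 460 mm.

L = 460 mm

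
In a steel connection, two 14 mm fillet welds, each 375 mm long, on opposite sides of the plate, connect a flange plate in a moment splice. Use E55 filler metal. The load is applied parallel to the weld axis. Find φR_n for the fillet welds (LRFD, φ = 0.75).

φR_n ≈ 1840 kN

E55XX → F_EXX = 550 MPa.
Effective throat t_e = 0.707 × 14 = 9.898 mm.
Total length L = 750 mm; A_we = 9.898 × 750 = 7424 mm².
F_nw = 0.6 F_EXX = 0.6 × 550 = 330 MPa.
φR_n = 0.75 × 330 × 7424 × 10⁻³ = 1837 kN.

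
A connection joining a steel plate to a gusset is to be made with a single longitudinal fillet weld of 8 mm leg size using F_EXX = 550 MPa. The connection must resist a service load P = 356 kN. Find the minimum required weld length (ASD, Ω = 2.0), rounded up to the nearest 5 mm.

Throat t_e = 0.707 × 8 = 5.656 mm.
r_n/Ω = (0.6 × 550 × 5.656) / 2.0 = 933.2 N/mm = 0.9332 kN/mm.
L_req = P / (r_n/Ω) = 356 / 0.9332 = 381.5 mm total.
Round up → use L = 385 mm.

L = 385 mm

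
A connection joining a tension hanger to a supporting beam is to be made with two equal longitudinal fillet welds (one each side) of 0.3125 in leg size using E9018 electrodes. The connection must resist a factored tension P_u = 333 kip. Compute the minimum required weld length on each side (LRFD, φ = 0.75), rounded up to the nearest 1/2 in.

E90XX → F_EXX = 90 ksi.
Throat t_e = 0.707 × 0.3125 = 0.2209 in.
φr_n = 0.75 × 0.6 × 90 × 0.2209 = 8.948 kip/in.
L_req = P_u / φr_n = 333 / 8.948 = 37.22 in total.
Per side: 37.22 / 2 = 18.61 in.
Round up → use L = 19 in on each side.

L = 19 in on each side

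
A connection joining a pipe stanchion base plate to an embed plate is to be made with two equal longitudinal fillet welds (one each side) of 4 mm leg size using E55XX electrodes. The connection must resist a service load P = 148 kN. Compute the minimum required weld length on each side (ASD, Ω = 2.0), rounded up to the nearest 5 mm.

E55XX → F_EXX = 550 MPa.
Throat t_e = 0.707 × 4 = 2.828 mm.
r_n/Ω = (0.6 × 550 × 2.828) / 2.0 = 466.6 N/mm = 0.4666 kN/mm.
L_req = P / (r_n/Ω) = 148 / 0.4666 = 317.2 mm total.
Per side: 317.2 / 2 = 158.6 mm.
Round up → use L = 160 mm on each side.

L = 160 mm on each side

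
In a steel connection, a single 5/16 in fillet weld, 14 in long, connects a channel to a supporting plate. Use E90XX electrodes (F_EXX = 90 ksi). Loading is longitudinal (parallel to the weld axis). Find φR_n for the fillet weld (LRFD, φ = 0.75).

Effective throat t_e = 0.707 × 0.3125 = 0.2209 in.
Total length L = 14 in; A_we = 0.2209 × 14 = 3.093 in².
F_nw = 0.6 F_EXX = 0.6 × 90 = 54 ksi.
φR_n = 0.75 × 54 × 3.093 = 125.3 kips.

φR_n ≈ 125 kips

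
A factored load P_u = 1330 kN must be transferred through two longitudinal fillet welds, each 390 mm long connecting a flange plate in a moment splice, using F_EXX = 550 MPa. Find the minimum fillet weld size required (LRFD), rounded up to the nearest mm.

Total weld length L = 780 mm.
Required throat t_e = P_u / (φ × 0.6 F_EXX × L) = 1330 / (0.75 × 0.6 × 550 × 780 × 10⁻³) = 6.889 mm.
Required leg w = t_e / 0.707 = 9.745 mm → use 10 mm.

w = 10 mm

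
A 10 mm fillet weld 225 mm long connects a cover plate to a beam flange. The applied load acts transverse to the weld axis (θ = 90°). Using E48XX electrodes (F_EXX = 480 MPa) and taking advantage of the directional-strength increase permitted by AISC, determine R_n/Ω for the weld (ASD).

R_n/Ω ≈ 344 kN

t_e = 0.707 × 10 = 7.07 mm; A_we = 7.07 × 225 = 1591 mm².
Directional factor: 1.0 + 0.5 sin^1.5(90°) = 1.5.
F_nw = 0.6 × 480 × 1.5 = 432 MPa.
R_n/Ω = (432 × 1591) / 2.0 × 10⁻³ = 343.6 kN.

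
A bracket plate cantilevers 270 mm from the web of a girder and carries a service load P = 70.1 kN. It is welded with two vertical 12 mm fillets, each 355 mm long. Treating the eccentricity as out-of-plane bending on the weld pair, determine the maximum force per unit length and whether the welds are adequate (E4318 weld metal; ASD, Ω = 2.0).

f_max ≈ 461 N/mm; adequate

E43XX → F_EXX = 430 MPa.
L_w = 2 × 355 = 710 mm; section modulus (unit throat) S = 2 × L²/6 = 42010 mm².
Direct shear f_v = P/L_w = 70.1×10³/710 = 98.73 N/mm.
Moment M = P × e = 70.1×10³ × 270 = 18927000 N·mm; bending f_b = M/S = 450.6 N/mm.
f_max = √(f_v² + f_b²) = √(98.73² + 450.6²) = 461.2 N/mm.
r_n/Ω = (1/2.0) × 0.6 × 430 × (0.707 × 12) = 1094 N/mm → adequate.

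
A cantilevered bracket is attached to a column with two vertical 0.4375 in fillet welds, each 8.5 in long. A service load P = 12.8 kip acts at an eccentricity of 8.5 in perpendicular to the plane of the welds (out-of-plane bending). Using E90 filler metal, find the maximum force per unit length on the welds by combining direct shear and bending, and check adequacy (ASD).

E90XX → F_EXX = 90 ksi.
L_w = 2 × 8.5 = 17 in; section modulus (unit throat) S = 2 × L²/6 = 24.08 in².
Direct shear f_v = P/L_w = 12.8/17 = 0.7529 kip/in.
Moment M = P × e = 12.8 × 8.5 = 108.8 kip·in; bending f_b = M/S = 4.518 kip/in.
f_max = √(f_v² + f_b²) = √(0.7529² + 4.518²) = 4.58 kip/in.
r_n/Ω = (1/2.0) × 0.6 × 90 × (0.707 × 0.4375) = 8.351 kip/in → adequate.

f_max ≈ 4.58 kip/in; adequate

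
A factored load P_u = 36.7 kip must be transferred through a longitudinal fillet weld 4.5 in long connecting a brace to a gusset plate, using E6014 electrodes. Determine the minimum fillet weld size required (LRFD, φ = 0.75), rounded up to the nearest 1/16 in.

w = 7/16 in

E60XX → F_EXX = 60 ksi.
Total weld length L = 4.5 in.
Required throat t_e = P_u / (φ × 0.6 F_EXX × L) = 36.7 / (0.75 × 0.6 × 60 × 4.5) = 0.3021 in.
Required leg w = t_e / 0.707 = 0.4272 in → use 7/16 in.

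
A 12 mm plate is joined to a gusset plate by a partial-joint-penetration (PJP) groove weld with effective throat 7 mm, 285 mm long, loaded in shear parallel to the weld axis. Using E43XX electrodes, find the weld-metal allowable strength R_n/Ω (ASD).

R_n/Ω ≈ 257 kN

E43XX → F_EXX = 430 MPa.
Effective throat (given) t_e = 7 mm.
A_we = 7 × 285 = 1995 mm².
F_nw = 0.6 F_EXX = 258 MPa.
R_n/Ω = (258 × 1995) / 2.0 × 10⁻³ = 257.4 kN.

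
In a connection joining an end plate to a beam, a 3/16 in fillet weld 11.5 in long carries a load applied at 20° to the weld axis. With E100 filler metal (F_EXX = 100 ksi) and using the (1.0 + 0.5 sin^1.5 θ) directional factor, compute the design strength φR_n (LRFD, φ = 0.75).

t_e = 0.707 × 0.1875 = 0.1326 in; A_we = 0.1326 × 11.5 = 1.524 in².
Directional factor: 1.0 + 0.5 sin^1.5(20°) = 1.1.
F_nw = 0.6 × 100 × 1.1 = 66 ksi.
φR_n = 0.75 × 66 × 1.524 = 75.46 kips.

φR_n ≈ 75.5 kips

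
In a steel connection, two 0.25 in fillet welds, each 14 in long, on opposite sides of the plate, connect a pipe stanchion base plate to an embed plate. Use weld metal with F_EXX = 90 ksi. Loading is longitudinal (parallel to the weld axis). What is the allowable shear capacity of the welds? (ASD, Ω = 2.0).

Effective throat t_e = 0.707 × 0.25 = 0.1767 in.
Total length L = 28 in; A_we = 0.1767 × 28 = 4.949 in².
F_nw = 0.6 F_EXX = 0.6 × 90 = 54 ksi.
R_n = 54 × 4.949 = 267.2 kip; R_n/Ω = 267.2/2.0 = 133.6 kip.

R_n/Ω ≈ 134 kip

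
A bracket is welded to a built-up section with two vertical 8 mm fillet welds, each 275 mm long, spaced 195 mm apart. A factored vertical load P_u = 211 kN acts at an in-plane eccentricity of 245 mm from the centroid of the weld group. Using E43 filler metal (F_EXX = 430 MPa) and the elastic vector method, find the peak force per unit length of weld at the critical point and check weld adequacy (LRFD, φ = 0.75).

Total weld length L_w = 550 mm. Treat welds as unit-width lines.
Polar moment about centroid: J = 2[d³/12 + d(b/2)²] = 2[275³/12 + 275×97.5²] = 8695000 mm³.
Direct shear f_v = P/L_w = 211×10³ / 550 = 383.6 N/mm (vertical).
Torsion M = P·e = 211×10³ × 245 = 51695000 N·mm.
Critical point at (x, y) = (97.5, 137.5) from centroid. f_tx = M·y/J = 817.5 N/mm; f_ty = M·x/J = 579.7 N/mm.
Resultant f_max = √[f_tx² + (f_v + f_ty)²] = √[817.5² + (383.6 + 579.7)²] = 1263 N/mm.
Capacity per unit length: φr_n = 0.75 × 0.6 × 430 × (0.707 × 8) = 1094 N/mm.
1263 > 1094 → NOT adequate.

f_max ≈ 1260 N/mm; NOT adequate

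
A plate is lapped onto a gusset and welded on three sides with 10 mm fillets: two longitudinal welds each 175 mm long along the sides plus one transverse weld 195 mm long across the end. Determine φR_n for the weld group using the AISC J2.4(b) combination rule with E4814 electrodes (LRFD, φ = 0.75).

E48XX → F_EXX = 480 MPa.
t_e = 0.707 × 10 = 7.07 mm.
R_nwl = 0.6 × 480 × 7.07 × 350 × 10⁻³ = 712.7 kN (longitudinal, 2 welds).
R_nwt = 0.6 × 480 × 7.07 × 195 × 10⁻³ = 397.1 kN (transverse, base value).
(i) R_nwl + R_nwt = 1110 kN; (ii) 0.85 R_nwl + 1.5 R_nwt = 1201 kN.
R_n = max = 1201 kN [governs: (ii)]; φR_n = 901 kN.

φR_n ≈ 901 kN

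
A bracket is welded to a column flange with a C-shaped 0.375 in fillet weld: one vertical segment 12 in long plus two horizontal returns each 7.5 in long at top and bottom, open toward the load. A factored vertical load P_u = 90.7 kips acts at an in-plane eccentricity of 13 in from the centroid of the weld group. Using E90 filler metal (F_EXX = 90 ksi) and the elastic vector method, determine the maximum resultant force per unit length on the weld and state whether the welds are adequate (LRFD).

f_max ≈ 13.7 kip/in; NOT adequate

Total weld length L_w = 27 in. Treat welds as unit-width lines.
Centroid: x̄ = 2×7.5×3.75 / 27 = 2.083 in from the vertical weld.
Polar moment about centroid: J = I_x + I_y = [12³/12 + 2×7.5×6²] + [12×2.083² + 2(7.5³/12 + 7.5×1.667²)] = 848.1 in³.
Direct shear f_v = P/L_w = 90.7 / 27 = 3.359 kip/in (vertical).
Torsion M = P·e = 90.7 × 13 = 1179.1 kip·in.
Critical point at (x, y) = (5.417, 6) from centroid. f_tx = M·y/J = 8.342 kip/in; f_ty = M·x/J = 7.531 kip/in.
Resultant f_max = √[f_tx² + (f_v + f_ty)²] = √[8.342² + (3.359 + 7.531)²] = 13.72 kip/in.
Capacity per unit length: φr_n = 0.75 × 0.6 × 90 × (0.707 × 0.375) = 10.74 kip/in.
13.72 > 10.74 → NOT adequate.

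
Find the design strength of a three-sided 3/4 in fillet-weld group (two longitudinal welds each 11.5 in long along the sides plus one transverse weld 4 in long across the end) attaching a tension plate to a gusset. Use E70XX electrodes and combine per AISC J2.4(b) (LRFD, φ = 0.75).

E70XX → F_EXX = 70 ksi.
t_e = 0.707 × 0.75 = 0.5302 in.
R_nwl = 0.6 × 70 × 0.5302 × 23 = 512.2 kip (longitudinal, 2 welds).
R_nwt = 0.6 × 70 × 0.5302 × 4 = 89.08 kip (transverse, base value).
(i) R_nwl + R_nwt = 601.3 kip; (ii) 0.85 R_nwl + 1.5 R_nwt = 569 kip.
R_n = max = 601.3 kip [governs: (i)]; φR_n = 451 kip.

φR_n ≈ 451 kip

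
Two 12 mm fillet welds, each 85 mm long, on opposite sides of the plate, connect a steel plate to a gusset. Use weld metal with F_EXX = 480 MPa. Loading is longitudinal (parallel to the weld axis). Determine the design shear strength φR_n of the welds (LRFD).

φR_n ≈ 312 kN

Effective throat t_e = 0.707 × 12 = 8.484 mm.
Total length L = 170 mm; A_we = 8.484 × 170 = 1442 mm².
F_nw = 0.6 F_EXX = 0.6 × 480 = 288 MPa.
φR_n = 0.75 × 288 × 1442 × 10⁻³ = 311.5 kN.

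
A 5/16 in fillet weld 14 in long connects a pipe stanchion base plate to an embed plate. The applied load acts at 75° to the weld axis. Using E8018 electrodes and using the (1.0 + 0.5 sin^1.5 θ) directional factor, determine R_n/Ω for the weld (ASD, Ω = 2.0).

R_n/Ω ≈ 109 kips

E80XX → F_EXX = 80 ksi.
t_e = 0.707 × 0.3125 = 0.2209 in; A_we = 0.2209 × 14 = 3.093 in².
Directional factor: 1.0 + 0.5 sin^1.5(75°) = 1.475.
F_nw = 0.6 × 80 × 1.475 = 70.78 ksi.
R_n/Ω = (70.78 × 3.093) / 2.0 = 109.5 kips.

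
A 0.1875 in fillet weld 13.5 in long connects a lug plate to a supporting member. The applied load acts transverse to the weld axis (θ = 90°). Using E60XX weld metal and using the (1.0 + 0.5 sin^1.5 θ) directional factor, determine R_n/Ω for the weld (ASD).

R_n/Ω ≈ 48.3 kip

E60XX → F_EXX = 60 ksi.
t_e = 0.707 × 0.1875 = 0.1326 in; A_we = 0.1326 × 13.5 = 1.79 in².
Directional factor: 1.0 + 0.5 sin^1.5(90°) = 1.5.
F_nw = 0.6 × 60 × 1.5 = 54 ksi.
R_n/Ω = (54 × 1.79) / 2.0 = 48.32 kip.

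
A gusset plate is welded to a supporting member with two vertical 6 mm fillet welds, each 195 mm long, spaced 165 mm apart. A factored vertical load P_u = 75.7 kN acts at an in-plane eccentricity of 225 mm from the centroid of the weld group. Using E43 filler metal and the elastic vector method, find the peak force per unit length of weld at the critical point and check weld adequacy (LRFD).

E43XX → F_EXX = 430 MPa.
Total weld length L_w = 390 mm. Treat welds as unit-width lines.
Polar moment about centroid: J = 2[d³/12 + d(b/2)²] = 2[195³/12 + 195×82.5²] = 3890000 mm³.
Direct shear f_v = P/L_w = 75.7×10³ / 390 = 194.1 N/mm (vertical).
Torsion M = P·e = 75.7×10³ × 225 = 17032000 N·mm.
Critical point at (x, y) = (82.5, 97.5) from centroid. f_tx = M·y/J = 426.9 N/mm; f_ty = M·x/J = 361.2 N/mm.
Resultant f_max = √[f_tx² + (f_v + f_ty)²] = √[426.9² + (194.1 + 361.2)²] = 700.4 N/mm.
Capacity per unit length: φr_n = 0.75 × 0.6 × 430 × (0.707 × 6) = 820.8 N/mm.
700.4 ≤ 820.8 → adequate.

f_max ≈ 700 N/mm; adequate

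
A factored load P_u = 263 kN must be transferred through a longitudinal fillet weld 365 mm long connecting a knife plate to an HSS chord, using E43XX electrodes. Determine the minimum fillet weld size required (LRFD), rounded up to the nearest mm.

w = 6 mm

E43XX → F_EXX = 430 MPa.
Total weld length L = 365 mm.
Required throat t_e = P_u / (φ × 0.6 F_EXX × L) = 263 / (0.75 × 0.6 × 430 × 365 × 10⁻³) = 3.724 mm.
Required leg w = t_e / 0.707 = 5.267 mm → use 6 mm.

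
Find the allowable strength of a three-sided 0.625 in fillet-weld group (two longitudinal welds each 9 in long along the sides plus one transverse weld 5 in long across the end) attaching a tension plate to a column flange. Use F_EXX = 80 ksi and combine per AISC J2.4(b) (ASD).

R_n/Ω ≈ 244 kip

t_e = 0.707 × 0.625 = 0.4419 in.
R_nwl = 0.6 × 80 × 0.4419 × 18 = 381.8 kip (longitudinal, 2 welds).
R_nwt = 0.6 × 80 × 0.4419 × 5 = 106 kip (transverse, base value).
(i) R_nwl + R_nwt = 487.8 kip; (ii) 0.85 R_nwl + 1.5 R_nwt = 483.6 kip.
R_n = max = 487.8 kip [governs: (i)]; R_n/Ω = 243.9 kip.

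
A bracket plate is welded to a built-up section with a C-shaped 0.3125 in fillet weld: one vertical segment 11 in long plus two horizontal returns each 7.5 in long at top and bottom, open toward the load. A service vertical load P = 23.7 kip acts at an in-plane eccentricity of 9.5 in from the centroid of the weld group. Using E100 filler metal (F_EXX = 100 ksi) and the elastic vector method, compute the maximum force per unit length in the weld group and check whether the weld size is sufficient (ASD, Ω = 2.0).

Total weld length L_w = 26 in. Treat welds as unit-width lines.
Centroid: x̄ = 2×7.5×3.75 / 26 = 2.163 in from the vertical weld.
Polar moment about centroid: J = I_x + I_y = [11³/12 + 2×7.5×5.5²] + [11×2.163² + 2(7.5³/12 + 7.5×1.587²)] = 724.2 in³.
Direct shear f_v = P/L_w = 23.7 / 26 = 0.9115 kip/in (vertical).
Torsion M = P·e = 23.7 × 9.5 = 225.15 kip·in.
Critical point at (x, y) = (5.337, 5.5) from centroid. f_tx = M·y/J = 1.71 kip/in; f_ty = M·x/J = 1.659 kip/in.
Resultant f_max = √[f_tx² + (f_v + f_ty)²] = √[1.71² + (0.9115 + 1.659)²] = 3.087 kip/in.
Capacity per unit length: r_n/Ω = (1/2.0) × 0.6 × 100 × (0.707 × 0.3125) = 6.628 kip/in.
3.087 ≤ 6.628 → adequate.

f_max ≈ 3.09 kip/in; adequate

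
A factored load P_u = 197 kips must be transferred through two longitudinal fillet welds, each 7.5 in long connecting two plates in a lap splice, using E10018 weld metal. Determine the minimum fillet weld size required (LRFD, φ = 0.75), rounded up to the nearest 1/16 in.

E100XX → F_EXX = 100 ksi.
Total weld length L = 15 in.
Required throat t_e = P_u / (φ × 0.6 F_EXX × L) = 197 / (0.75 × 0.6 × 100 × 15) = 0.2919 in.
Required leg w = t_e / 0.707 = 0.4128 in → use 7/16 in.

w = 7/16 in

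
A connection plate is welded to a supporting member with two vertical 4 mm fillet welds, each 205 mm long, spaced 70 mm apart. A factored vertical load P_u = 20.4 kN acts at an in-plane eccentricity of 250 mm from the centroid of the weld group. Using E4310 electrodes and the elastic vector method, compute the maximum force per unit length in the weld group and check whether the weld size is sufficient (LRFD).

E43XX → F_EXX = 430 MPa.
Total weld length L_w = 410 mm. Treat welds as unit-width lines.
Polar moment about centroid: J = 2[d³/12 + d(b/2)²] = 2[205³/12 + 205×35²] = 1938000 mm³.
Direct shear f_v = P/L_w = 20.4×10³ / 410 = 49.76 N/mm (vertical).
Torsion M = P·e = 20.4×10³ × 250 = 5100000 N·mm.
Critical point at (x, y) = (35, 102.5) from centroid. f_tx = M·y/J = 269.7 N/mm; f_ty = M·x/J = 92.1 N/mm.
Resultant f_max = √[f_tx² + (f_v + f_ty)²] = √[269.7² + (49.76 + 92.1)²] = 304.8 N/mm.
Capacity per unit length: φr_n = 0.75 × 0.6 × 430 × (0.707 × 4) = 547.2 N/mm.
304.8 ≤ 547.2 → adequate.

f_max ≈ 305 N/mm; adequate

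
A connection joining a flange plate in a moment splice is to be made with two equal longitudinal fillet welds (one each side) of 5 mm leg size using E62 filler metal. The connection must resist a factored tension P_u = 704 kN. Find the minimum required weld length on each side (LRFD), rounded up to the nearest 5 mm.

L = 360 mm on each side

E62XX → F_EXX = 620 MPa.
Throat t_e = 0.707 × 5 = 3.535 mm.
φr_n = 0.75 × 0.6 × 620 × 3.535 × 10⁻³ = 0.9863 kN/mm.
L_req = P_u / φr_n = 704 / 0.9863 = 713.8 mm total.
Per side: 713.8 / 2 = 356.9 mm.
Round up → use L = 360 mm on each side.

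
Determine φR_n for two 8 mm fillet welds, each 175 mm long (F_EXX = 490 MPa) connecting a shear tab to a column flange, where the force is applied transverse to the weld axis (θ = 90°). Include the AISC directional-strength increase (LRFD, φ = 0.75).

φR_n ≈ 655 kN

t_e = 0.707 × 8 = 5.656 mm; A_we = 5.656 × 350 = 1980 mm².
Directional factor: 1.0 + 0.5 sin^1.5(90°) = 1.5.
F_nw = 0.6 × 490 × 1.5 = 441 MPa.
φR_n = 0.75 × 441 × 1980 × 10⁻³ = 654.8 kN.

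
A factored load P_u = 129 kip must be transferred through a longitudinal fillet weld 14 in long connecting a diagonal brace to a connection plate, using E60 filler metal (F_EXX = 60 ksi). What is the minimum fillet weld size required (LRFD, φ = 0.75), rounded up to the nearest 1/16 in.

w = 1/2 in

Total weld length L = 14 in.
Required throat t_e = P_u / (φ × 0.6 F_EXX × L) = 129 / (0.75 × 0.6 × 60 × 14) = 0.3413 in.
Required leg w = t_e / 0.707 = 0.4827 in → use 1/2 in.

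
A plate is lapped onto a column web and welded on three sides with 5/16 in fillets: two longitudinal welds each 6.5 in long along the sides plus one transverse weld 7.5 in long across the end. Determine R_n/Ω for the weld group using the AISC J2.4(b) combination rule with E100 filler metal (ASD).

E100XX → F_EXX = 100 ksi.
t_e = 0.707 × 0.3125 = 0.2209 in.
R_nwl = 0.6 × 100 × 0.2209 × 13 = 172.3 kips (longitudinal, 2 welds).
R_nwt = 0.6 × 100 × 0.2209 × 7.5 = 99.42 kips (transverse, base value).
(i) R_nwl + R_nwt = 271.8 kips; (ii) 0.85 R_nwl + 1.5 R_nwt = 295.6 kips.
R_n = max = 295.6 kips [governs: (ii)]; R_n/Ω = 147.8 kips.

R_n/Ω ≈ 148 kips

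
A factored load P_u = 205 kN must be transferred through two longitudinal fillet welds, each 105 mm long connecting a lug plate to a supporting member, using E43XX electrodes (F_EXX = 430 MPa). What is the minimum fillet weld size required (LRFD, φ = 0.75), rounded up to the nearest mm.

Total weld length L = 210 mm.
Required throat t_e = P_u / (φ × 0.6 F_EXX × L) = 205 / (0.75 × 0.6 × 430 × 210 × 10⁻³) = 5.045 mm.
Required leg w = t_e / 0.707 = 7.136 mm → use 8 mm.

w = 8 mm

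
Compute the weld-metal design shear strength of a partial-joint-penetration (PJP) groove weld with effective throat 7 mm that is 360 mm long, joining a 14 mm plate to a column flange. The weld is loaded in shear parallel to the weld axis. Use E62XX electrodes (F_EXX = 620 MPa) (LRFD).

Effective throat (given) t_e = 7 mm.
A_we = 7 × 360 = 2520 mm².
F_nw = 0.6 F_EXX = 372 MPa.
φR_n = 0.75 × 372 × 2520 × 10⁻³ = 703.1 kN.

φR_n ≈ 703 kN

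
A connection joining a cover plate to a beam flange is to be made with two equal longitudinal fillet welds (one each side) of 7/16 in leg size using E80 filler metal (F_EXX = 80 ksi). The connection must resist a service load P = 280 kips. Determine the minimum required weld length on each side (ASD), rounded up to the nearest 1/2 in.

L = 19 in on each side

Throat t_e = 0.707 × 0.4375 = 0.3093 in.
r_n/Ω = (0.6 × 80 × 0.3093) / 2.0 = 7.423 kip/in.
L_req = P / (r_n/Ω) = 280 / 7.423 = 37.72 in total.
Per side: 37.72 / 2 = 18.86 in.
Round up → use L = 19 in on each side.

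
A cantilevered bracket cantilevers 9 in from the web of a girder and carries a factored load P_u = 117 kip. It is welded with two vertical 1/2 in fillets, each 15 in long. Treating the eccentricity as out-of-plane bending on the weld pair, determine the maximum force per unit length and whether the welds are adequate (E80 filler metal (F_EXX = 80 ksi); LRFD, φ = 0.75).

L_w = 2 × 15 = 30 in; section modulus (unit throat) S = 2 × L²/6 = 75 in².
Direct shear f_v = P/L_w = 117/30 = 3.9 kip/in.
Moment M = P × e = 117 × 9 = 1053 kip·in; bending f_b = M/S = 14.04 kip/in.
f_max = √(f_v² + f_b²) = √(3.9² + 14.04²) = 14.57 kip/in.
φr_n = 0.75 × 0.6 × 80 × (0.707 × 0.5) = 12.73 kip/in → NOT adequate.

f_max ≈ 14.6 kip/in; NOT adequate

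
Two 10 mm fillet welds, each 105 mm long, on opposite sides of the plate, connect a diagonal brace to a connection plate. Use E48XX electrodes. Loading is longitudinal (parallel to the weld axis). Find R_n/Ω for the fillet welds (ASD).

E48XX → F_EXX = 480 MPa.
Effective throat t_e = 0.707 × 10 = 7.07 mm.
Total length L = 210 mm; A_we = 7.07 × 210 = 1485 mm².
F_nw = 0.6 F_EXX = 0.6 × 480 = 288 MPa.
R_n = 288 × 1485 × 10⁻³ = 427.6 kN; R_n/Ω = 427.6/2.0 = 213.8 kN.

R_n/Ω ≈ 214 kN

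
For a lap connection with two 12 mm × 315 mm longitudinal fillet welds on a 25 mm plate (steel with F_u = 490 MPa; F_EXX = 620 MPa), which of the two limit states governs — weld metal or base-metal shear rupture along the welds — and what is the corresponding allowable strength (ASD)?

R_n/Ω ≈ 994 kN (weld metal governs)

t_e = 0.707 × 12 = 8.484 mm; L = 630 mm.
Weld metal: R_n/Ω = (1/2.0) × 0.6 × 620 × 8.484 × 630 × 10⁻³ = 994.2 kN.
Base metal (shear rupture): R_n/Ω = (1/2.0) × 0.6 × 490 × 25 × 630 × 10⁻³ = 2315 kN.
Governing: weld metal.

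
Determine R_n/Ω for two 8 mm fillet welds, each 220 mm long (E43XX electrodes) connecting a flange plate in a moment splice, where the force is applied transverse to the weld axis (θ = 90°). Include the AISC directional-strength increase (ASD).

E43XX → F_EXX = 430 MPa.
t_e = 0.707 × 8 = 5.656 mm; A_we = 5.656 × 440 = 2489 mm².
Directional factor: 1.0 + 0.5 sin^1.5(90°) = 1.5.
F_nw = 0.6 × 430 × 1.5 = 387 MPa.
R_n/Ω = (387 × 2489) / 2.0 × 10⁻³ = 481.6 kN.

R_n/Ω ≈ 482 kN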